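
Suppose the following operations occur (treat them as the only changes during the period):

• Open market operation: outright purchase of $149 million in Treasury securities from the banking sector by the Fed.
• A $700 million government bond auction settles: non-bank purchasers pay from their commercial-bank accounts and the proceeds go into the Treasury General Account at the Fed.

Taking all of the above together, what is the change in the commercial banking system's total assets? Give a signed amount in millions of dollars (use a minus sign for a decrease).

-$700 million

Fed balance sheet:
  Assets:      Securities +$149M
  Liabilities: Bank reserves −$551M, Government deposits +$700M
Commercial banking system:
  Assets:      Reserves at CB −$551M, Securities −$149M
  Liabilities: Checkable deposits −$700M
Change in total bank assets = -$700 million.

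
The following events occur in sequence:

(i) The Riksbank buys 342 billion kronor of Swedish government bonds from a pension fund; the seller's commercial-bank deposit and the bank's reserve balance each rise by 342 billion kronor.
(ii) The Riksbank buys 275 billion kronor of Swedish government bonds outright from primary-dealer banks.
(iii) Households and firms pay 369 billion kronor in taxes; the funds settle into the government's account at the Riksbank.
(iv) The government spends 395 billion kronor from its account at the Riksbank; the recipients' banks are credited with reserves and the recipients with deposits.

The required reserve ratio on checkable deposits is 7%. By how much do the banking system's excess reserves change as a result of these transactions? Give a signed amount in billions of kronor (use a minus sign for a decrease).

+617.24 billion

Asset purchase (from non-banks) 342 billion kronor: reserves +342B, deposits +342B.
OMO purchase (from banks) 275 billion kronor: reserves +275B, deposits 0.
Government account inflow 369 billion kronor: reserves −369B, deposits −369B.
Government spending 395 billion kronor: reserves +395B, deposits +395B.
Totals: Δreserves = +643B, Δdeposits = +368B.
Δrequired reserves = 7% × +368B = +25.76B.
Δexcess reserves = Δreserves − Δrequired = +643B − (+25.76B) = +617.24 billion.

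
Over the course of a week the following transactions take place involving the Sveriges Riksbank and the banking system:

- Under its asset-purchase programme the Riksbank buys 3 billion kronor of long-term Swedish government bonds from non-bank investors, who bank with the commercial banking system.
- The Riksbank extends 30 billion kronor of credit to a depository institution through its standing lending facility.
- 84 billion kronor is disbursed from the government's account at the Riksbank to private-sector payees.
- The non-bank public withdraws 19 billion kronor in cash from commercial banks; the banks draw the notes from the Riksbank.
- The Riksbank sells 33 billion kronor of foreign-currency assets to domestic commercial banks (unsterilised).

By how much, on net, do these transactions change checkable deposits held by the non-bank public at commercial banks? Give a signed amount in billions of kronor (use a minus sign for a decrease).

Asset purchase (from non-banks) 3 billion kronor: non-bank counterparties' bank balances rise → +3B.
Discount-window loan 30 billion kronor: the counterparty is a bank, so public deposits are unchanged → 0.
Government spending 84 billion kronor: non-bank counterparties' bank balances rise → +84B.
Currency withdrawal 19 billion kronor: non-bank counterparties' bank balances fall → −19B.
FX sale 33 billion kronor: the counterparty is a bank, so public deposits are unchanged → 0.
Net: 3 + 0 + 84 − 19 + 0 = +68 billion.

+68 billion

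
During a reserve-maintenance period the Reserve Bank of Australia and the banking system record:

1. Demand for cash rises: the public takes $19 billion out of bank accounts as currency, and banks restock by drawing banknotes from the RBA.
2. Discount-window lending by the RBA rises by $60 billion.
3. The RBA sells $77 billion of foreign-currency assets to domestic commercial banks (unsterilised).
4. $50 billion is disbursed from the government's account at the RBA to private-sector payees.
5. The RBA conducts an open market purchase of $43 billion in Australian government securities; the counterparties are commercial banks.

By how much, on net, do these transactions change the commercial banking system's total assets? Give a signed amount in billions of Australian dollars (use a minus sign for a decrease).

Currency withdrawal $19 billion: bank balance sheets shrink → −$19B.
Discount-window loan $60 billion: bank balance sheets expand → +$60B.
FX sale $77 billion: just an asset swap on bank balance sheets → 0.
Government spending $50 billion: bank balance sheets expand → +$50B.
OMO purchase (from banks) $43 billion: just an asset swap on bank balance sheets → 0.
Net: −19 + 60 + 0 + 50 + 0 = +$91 billion.

+$91 billion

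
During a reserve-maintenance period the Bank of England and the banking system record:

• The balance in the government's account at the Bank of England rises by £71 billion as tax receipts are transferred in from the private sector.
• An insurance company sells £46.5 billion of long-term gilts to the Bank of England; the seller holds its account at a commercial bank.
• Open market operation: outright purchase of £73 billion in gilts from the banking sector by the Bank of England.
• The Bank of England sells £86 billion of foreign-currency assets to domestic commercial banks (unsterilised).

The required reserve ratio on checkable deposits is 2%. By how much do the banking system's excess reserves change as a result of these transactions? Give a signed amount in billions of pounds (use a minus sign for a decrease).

Government account inflow £71 billion: reserves −£71B, deposits −£71B.
Asset purchase (from non-banks) £46.5 billion: reserves +£46.5B, deposits +£46.5B.
OMO purchase (from banks) £73 billion: reserves +£73B, deposits 0.
FX sale £86 billion: reserves −£86B, deposits 0.
Totals: Δreserves = −£37.5B, Δdeposits = −£24.5B.
Δrequired reserves = 2% × −£24.5B = −£0.49B.
Δexcess reserves = Δreserves − Δrequired = −£37.5B − (−£0.49B) = -£37.01 billion.

-£37.01 billion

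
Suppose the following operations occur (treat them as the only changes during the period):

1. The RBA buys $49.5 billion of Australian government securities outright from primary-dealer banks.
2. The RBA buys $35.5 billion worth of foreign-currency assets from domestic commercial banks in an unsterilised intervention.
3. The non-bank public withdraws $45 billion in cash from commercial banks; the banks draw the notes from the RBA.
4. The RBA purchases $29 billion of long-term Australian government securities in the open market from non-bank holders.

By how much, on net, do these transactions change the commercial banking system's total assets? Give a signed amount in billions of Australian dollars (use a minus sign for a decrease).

-$16 billion

RBA balance sheet:
  Assets:      Securities +$78.5B, Foreign assets +$35.5B
  Liabilities: Bank reserves +$69B, Currency in circulation +$45B
Commercial banking system:
  Assets:      Reserves at CB +$69B, Securities −$49.5B, Foreign assets −$35.5B
  Liabilities: Checkable deposits −$16B
Change in total bank assets = -$16 billion.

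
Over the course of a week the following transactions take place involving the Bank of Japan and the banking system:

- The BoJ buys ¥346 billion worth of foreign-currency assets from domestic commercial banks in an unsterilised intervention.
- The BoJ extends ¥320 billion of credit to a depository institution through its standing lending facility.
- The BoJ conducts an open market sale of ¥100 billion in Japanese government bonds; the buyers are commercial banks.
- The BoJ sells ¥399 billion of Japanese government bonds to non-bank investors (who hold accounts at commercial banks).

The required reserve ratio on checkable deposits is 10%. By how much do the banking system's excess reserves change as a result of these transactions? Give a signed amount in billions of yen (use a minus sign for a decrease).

FX purchase ¥346 billion: reserves +¥346B, deposits 0.
Discount-window loan ¥320 billion: reserves +¥320B, deposits 0.
OMO sale (to banks) ¥100 billion: reserves −¥100B, deposits 0.
Asset sale (to non-banks) ¥399 billion: reserves −¥399B, deposits −¥399B.
Totals: Δreserves = +¥167B, Δdeposits = −¥399B.
Δrequired reserves = 10% × −¥399B = −¥39.9B.
Δexcess reserves = Δreserves − Δrequired = +¥167B − (−¥39.9B) = +¥206.9 billion.

+¥206.9 billion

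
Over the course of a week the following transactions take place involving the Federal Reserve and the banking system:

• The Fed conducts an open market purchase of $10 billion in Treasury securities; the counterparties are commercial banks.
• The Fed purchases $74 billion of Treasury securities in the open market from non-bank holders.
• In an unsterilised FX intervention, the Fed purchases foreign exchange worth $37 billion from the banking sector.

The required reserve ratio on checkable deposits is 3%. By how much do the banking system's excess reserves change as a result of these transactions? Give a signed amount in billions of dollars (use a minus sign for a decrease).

+$118.78 billion

OMO purchase (from banks) $10 billion: reserves +$10B, deposits 0.
Asset purchase (from non-banks) $74 billion: reserves +$74B, deposits +$74B.
FX purchase $37 billion: reserves +$37B, deposits 0.
Totals: Δreserves = +$121B, Δdeposits = +$74B.
Δrequired reserves = 3% × +$74B = +$2.22B.
Δexcess reserves = Δreserves − Δrequired = +$121B − (+$2.22B) = +$118.78 billion.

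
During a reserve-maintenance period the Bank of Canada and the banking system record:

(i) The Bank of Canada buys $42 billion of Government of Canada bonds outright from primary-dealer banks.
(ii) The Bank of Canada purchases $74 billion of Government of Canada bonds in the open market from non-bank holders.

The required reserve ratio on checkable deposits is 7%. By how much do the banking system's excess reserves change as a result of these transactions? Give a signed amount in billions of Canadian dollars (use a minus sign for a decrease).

OMO purchase (from banks) $42 billion: reserves +$42B, deposits 0.
Asset purchase (from non-banks) $74 billion: reserves +$74B, deposits +$74B.
Totals: Δreserves = +$116B, Δdeposits = +$74B.
Δrequired reserves = 7% × +$74B = +$5.18B.
Δexcess reserves = Δreserves − Δrequired = +$116B − (+$5.18B) = +$110.82 billion.

+$110.82 billion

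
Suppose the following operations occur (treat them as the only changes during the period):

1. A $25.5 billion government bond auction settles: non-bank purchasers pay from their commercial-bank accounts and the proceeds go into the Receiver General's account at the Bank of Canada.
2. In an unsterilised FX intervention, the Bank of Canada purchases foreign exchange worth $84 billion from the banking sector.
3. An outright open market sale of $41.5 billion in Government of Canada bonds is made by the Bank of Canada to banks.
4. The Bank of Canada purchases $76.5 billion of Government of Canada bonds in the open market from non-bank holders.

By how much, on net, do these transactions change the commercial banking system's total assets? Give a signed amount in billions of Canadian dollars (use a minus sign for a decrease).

+$51 billion

Government account inflow $25.5 billion: bank balance sheets shrink → −$25.5B.
FX purchase $84 billion: just an asset swap on bank balance sheets → 0.
OMO sale (to banks) $41.5 billion: just an asset swap on bank balance sheets → 0.
Asset purchase (from non-banks) $76.5 billion: bank balance sheets expand → +$76.5B.
Net: −25.5 + 0 + 0 + 76.5 = +$51 billion.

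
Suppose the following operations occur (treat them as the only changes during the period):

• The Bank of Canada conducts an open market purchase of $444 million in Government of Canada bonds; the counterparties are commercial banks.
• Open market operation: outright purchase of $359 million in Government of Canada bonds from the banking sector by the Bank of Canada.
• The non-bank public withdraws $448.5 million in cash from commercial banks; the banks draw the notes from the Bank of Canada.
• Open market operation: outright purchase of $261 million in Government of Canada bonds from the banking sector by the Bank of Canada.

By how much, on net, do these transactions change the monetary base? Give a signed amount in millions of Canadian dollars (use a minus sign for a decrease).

+$1064 million

OMO purchase (from banks) $444 million: Bank of Canada balance sheet expands → +$444M.
OMO purchase (from banks) $359 million: Bank of Canada balance sheet expands → +$359M.
Currency withdrawal $448.5 million: just a shift between currency and reserves — both are base money → 0.
OMO purchase (from banks) $261 million: Bank of Canada balance sheet expands → +$261M.
Net: 444 + 359 + 0 + 261 = +$1064 million.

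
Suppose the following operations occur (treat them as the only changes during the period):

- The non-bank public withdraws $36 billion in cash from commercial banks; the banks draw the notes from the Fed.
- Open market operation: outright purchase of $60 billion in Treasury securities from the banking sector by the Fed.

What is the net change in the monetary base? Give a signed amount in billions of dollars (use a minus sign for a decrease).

+$60 billion

Fed balance sheet:
  Assets:      Securities +$60B
  Liabilities: Bank reserves +$24B, Currency in circulation +$36B
Commercial banking system:
  Assets:      Reserves at CB +$24B, Securities −$60B
  Liabilities: Checkable deposits −$36B
Monetary base = currency + reserves: +$36B + (+$24B) = +$60 billion.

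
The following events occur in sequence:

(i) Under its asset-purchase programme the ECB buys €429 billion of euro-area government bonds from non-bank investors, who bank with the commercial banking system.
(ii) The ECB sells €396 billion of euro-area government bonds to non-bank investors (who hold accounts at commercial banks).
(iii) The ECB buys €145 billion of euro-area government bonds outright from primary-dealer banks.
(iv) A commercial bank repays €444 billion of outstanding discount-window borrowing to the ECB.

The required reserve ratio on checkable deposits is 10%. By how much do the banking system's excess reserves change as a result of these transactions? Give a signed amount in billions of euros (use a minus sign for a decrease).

Asset purchase (from non-banks) €429 billion: reserves +€429B, deposits +€429B.
Asset sale (to non-banks) €396 billion: reserves −€396B, deposits −€396B.
OMO purchase (from banks) €145 billion: reserves +€145B, deposits 0.
Discount-window repayment €444 billion: reserves −€444B, deposits 0.
Totals: Δreserves = −€266B, Δdeposits = +€33B.
Δrequired reserves = 10% × +€33B = +€3.3B.
Δexcess reserves = Δreserves − Δrequired = −€266B − (+€3.3B) = -€269.3 billion.

-€269.3 billion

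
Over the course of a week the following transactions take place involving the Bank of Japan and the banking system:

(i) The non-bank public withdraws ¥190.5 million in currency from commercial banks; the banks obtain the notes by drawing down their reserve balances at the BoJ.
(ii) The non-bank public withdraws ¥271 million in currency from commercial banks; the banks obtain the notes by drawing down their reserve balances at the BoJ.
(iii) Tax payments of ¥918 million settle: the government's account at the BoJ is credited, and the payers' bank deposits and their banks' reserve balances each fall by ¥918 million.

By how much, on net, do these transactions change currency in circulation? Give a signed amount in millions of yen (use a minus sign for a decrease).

BoJ balance sheet:
  Assets:      no change
  Liabilities: Bank reserves −¥1379.5M, Currency in circulation +¥461.5M, Government deposits +¥918M
Commercial banking system:
  Assets:      Reserves at CB −¥1379.5M
  Liabilities: Checkable deposits −¥1379.5M
So the change in currency in circulation is +¥461.5 million.

+¥461.5 million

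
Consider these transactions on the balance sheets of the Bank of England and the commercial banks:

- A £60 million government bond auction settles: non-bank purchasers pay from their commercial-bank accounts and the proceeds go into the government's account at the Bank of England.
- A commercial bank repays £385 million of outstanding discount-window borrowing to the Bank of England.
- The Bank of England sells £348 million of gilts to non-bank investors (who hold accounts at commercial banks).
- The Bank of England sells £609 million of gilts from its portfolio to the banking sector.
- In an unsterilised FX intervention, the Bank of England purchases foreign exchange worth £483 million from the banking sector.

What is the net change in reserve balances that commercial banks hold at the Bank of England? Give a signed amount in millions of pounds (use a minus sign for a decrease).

-£919 million

Government account inflow £60 million: funds move from bank reserves into the government account → −£60M.
Discount-window repayment £385 million: repayment is debited from reserves → −£385M.
Asset sale (to non-banks) £348 million: the non-bank buyers' banks settle from reserves → −£348M.
OMO sale (to banks) £609 million: the buying banks pay out of their reserve balances → −£609M.
FX purchase £483 million: the Bank of England pays by crediting reserve accounts → +£483M.
Net: −60 − 385 − 348 − 609 + 483 = -£919 million.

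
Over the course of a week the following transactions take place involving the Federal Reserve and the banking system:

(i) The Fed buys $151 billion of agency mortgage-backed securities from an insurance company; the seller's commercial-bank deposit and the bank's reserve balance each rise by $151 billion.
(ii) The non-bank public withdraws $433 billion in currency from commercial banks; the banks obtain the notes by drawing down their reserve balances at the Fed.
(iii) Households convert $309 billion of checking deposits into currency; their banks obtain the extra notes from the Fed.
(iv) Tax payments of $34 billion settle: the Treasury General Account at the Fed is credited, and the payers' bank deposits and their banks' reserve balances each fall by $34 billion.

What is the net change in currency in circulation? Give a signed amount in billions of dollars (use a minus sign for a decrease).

Fed balance sheet:
  Assets:      Securities +$151B
  Liabilities: Bank reserves −$625B, Currency in circulation +$742B, Government deposits +$34B
Commercial banking system:
  Assets:      Reserves at CB −$625B
  Liabilities: Checkable deposits −$625B
So the change in currency in circulation is +$742 billion.

+$742 billion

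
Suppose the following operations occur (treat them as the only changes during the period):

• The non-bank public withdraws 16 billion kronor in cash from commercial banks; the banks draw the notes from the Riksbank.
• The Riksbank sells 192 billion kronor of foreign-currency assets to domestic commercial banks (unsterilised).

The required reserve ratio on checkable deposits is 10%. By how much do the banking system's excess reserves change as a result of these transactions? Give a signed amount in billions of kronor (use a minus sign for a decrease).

-206.4 billion

Currency withdrawal 16 billion kronor: reserves −16B, deposits −16B.
FX sale 192 billion kronor: reserves −192B, deposits 0.
Totals: Δreserves = −208B, Δdeposits = −16B.
Δrequired reserves = 10% × −16B = −1.6B.
Δexcess reserves = Δreserves − Δrequired = −208B − (−1.6B) = -206.4 billion.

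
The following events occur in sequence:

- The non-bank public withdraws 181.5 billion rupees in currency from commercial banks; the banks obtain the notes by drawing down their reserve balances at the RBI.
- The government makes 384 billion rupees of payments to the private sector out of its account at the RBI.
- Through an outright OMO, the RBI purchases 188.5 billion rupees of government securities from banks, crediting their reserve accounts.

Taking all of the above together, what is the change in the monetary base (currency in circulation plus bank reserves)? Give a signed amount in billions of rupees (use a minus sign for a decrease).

+572.5 billion

Currency withdrawal 181.5 billion rupees: just a shift between currency and reserves — both are base money → 0.
Government spending 384 billion rupees: a non-base liability converts back to reserves → +384B.
OMO purchase (from banks) 188.5 billion rupees: RBI balance sheet expands → +188.5B.
Net: 0 + 384 + 188.5 = +572.5 billion.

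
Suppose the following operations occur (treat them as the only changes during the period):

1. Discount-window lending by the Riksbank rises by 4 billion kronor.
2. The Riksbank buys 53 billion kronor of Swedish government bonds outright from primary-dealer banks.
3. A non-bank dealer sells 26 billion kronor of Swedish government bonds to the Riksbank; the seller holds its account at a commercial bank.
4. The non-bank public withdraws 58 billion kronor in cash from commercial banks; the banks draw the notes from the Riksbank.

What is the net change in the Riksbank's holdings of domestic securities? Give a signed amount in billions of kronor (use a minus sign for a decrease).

Riksbank balance sheet:
  Assets:      Securities +79B, Loans to banks +4B
  Liabilities: Bank reserves +25B, Currency in circulation +58B
Commercial banking system:
  Assets:      Reserves at CB +25B, Securities −53B
  Liabilities: Checkable deposits −32B, Borrowings from CB +4B
So the change in the Riksbank's holdings of domestic securities is +79 billion.

+79 billion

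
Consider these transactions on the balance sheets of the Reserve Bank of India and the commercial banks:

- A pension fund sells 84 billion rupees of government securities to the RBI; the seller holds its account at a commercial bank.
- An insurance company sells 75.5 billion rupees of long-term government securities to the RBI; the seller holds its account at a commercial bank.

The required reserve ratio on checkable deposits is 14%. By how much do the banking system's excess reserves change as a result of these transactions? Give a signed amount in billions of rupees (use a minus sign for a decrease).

+137.17 billion

Asset purchase (from non-banks) 84 billion rupees: reserves +84B, deposits +84B.
Asset purchase (from non-banks) 75.5 billion rupees: reserves +75.5B, deposits +75.5B.
Totals: Δreserves = +159.5B, Δdeposits = +159.5B.
Δrequired reserves = 14% × +159.5B = +22.33B.
Δexcess reserves = Δreserves − Δrequired = +159.5B − (+22.33B) = +137.17 billion.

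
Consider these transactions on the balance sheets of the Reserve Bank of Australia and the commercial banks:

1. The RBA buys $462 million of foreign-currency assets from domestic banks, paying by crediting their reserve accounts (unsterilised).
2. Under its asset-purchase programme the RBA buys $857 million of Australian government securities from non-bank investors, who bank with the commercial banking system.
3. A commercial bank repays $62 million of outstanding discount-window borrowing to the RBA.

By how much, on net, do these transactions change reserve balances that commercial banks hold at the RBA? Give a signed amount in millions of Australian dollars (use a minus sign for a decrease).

+$1257 million

FX purchase $462 million: the RBA pays by crediting reserve accounts → +$462M.
Asset purchase (from non-banks) $857 million: the RBA pays by crediting reserve accounts → +$857M.
Discount-window repayment $62 million: repayment is debited from reserves → −$62M.
Net: 462 + 857 − 62 = +$1257 million.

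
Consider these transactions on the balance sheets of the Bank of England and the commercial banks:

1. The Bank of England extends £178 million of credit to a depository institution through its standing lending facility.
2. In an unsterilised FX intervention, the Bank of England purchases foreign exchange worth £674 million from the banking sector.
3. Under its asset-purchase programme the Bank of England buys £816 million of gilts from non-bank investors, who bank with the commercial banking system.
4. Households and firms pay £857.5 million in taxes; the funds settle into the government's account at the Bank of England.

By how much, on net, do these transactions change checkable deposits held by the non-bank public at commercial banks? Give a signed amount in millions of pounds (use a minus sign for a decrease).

Discount-window loan £178 million: the counterparty is a bank, so public deposits are unchanged → 0.
FX purchase £674 million: the counterparty is a bank, so public deposits are unchanged → 0.
Asset purchase (from non-banks) £816 million: non-bank counterparties' bank balances rise → +£816M.
Government account inflow £857.5 million: non-bank counterparties' bank balances fall → −£857.5M.
Net: 0 + 0 + 816 − 857.5 = -£41.5 million.

-£41.5 million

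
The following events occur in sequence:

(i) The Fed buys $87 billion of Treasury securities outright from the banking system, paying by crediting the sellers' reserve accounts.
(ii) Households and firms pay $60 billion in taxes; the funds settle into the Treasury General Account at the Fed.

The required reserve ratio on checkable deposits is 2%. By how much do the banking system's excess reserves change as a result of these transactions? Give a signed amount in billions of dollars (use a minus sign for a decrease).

+$28.2 billion

OMO purchase (from banks) $87 billion: reserves +$87B, deposits 0.
Government account inflow $60 billion: reserves −$60B, deposits −$60B.
Totals: Δreserves = +$27B, Δdeposits = −$60B.
Δrequired reserves = 2% × −$60B = −$1.2B.
Δexcess reserves = Δreserves − Δrequired = +$27B − (−$1.2B) = +$28.2 billion.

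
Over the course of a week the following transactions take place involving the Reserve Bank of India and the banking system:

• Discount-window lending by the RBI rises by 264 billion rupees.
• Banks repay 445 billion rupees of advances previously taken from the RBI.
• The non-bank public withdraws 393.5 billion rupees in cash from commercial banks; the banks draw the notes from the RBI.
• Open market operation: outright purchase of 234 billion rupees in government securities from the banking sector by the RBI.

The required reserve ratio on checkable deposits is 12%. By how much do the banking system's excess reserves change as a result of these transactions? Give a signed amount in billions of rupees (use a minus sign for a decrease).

Discount-window loan 264 billion rupees: reserves +264B, deposits 0.
Discount-window repayment 445 billion rupees: reserves −445B, deposits 0.
Currency withdrawal 393.5 billion rupees: reserves −393.5B, deposits −393.5B.
OMO purchase (from banks) 234 billion rupees: reserves +234B, deposits 0.
Totals: Δreserves = −340.5B, Δdeposits = −393.5B.
Δrequired reserves = 12% × −393.5B = −47.22B.
Δexcess reserves = Δreserves − Δrequired = −340.5B − (−47.22B) = -293.28 billion.

-293.28 billion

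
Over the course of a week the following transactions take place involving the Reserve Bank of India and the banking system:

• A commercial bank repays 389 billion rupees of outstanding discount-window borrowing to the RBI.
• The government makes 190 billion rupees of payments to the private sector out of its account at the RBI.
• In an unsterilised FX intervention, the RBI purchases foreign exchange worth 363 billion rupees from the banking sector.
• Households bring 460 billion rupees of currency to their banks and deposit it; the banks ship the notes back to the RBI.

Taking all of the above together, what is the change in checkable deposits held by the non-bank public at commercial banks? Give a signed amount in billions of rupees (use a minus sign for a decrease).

+650 billion

Discount-window repayment 389 billion rupees: the counterparty is a bank, so public deposits are unchanged → 0.
Government spending 190 billion rupees: non-bank counterparties' bank balances rise → +190B.
FX purchase 363 billion rupees: the counterparty is a bank, so public deposits are unchanged → 0.
Currency deposit 460 billion rupees: non-bank counterparties' bank balances rise → +460B.
Net: 0 + 190 + 0 + 460 = +650 billion.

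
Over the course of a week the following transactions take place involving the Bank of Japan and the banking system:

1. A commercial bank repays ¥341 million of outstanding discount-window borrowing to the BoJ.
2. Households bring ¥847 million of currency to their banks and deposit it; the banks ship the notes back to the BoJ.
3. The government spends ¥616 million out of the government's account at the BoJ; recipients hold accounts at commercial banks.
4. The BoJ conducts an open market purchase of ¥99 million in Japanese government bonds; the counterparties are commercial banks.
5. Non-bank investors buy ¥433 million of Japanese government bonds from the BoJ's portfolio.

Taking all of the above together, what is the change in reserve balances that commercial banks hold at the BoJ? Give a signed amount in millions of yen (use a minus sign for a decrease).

+¥788 million

Discount-window repayment ¥341 million: repayment is debited from reserves → −¥341M.
Currency deposit ¥847 million: returned notes are swapped for reserve credit → +¥847M.
Government spending ¥616 million: government payments flow into bank reserve accounts → +¥616M.
OMO purchase (from banks) ¥99 million: the BoJ pays by crediting reserve accounts → +¥99M.
Asset sale (to non-banks) ¥433 million: the non-bank buyers' banks settle from reserves → −¥433M.
Net: −341 + 847 + 616 + 99 − 433 = +¥788 million.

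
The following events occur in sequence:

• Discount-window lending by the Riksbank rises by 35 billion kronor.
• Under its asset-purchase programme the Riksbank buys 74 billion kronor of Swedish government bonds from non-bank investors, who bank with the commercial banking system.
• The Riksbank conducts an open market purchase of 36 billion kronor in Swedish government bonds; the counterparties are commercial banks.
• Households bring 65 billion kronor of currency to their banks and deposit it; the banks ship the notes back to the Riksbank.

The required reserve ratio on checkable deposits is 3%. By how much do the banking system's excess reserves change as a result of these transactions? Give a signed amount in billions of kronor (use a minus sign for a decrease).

+205.83 billion

Discount-window loan 35 billion kronor: reserves +35B, deposits 0.
Asset purchase (from non-banks) 74 billion kronor: reserves +74B, deposits +74B.
OMO purchase (from banks) 36 billion kronor: reserves +36B, deposits 0.
Currency deposit 65 billion kronor: reserves +65B, deposits +65B.
Totals: Δreserves = +210B, Δdeposits = +139B.
Δrequired reserves = 3% × +139B = +4.17B.
Δexcess reserves = Δreserves − Δrequired = +210B − (+4.17B) = +205.83 billion.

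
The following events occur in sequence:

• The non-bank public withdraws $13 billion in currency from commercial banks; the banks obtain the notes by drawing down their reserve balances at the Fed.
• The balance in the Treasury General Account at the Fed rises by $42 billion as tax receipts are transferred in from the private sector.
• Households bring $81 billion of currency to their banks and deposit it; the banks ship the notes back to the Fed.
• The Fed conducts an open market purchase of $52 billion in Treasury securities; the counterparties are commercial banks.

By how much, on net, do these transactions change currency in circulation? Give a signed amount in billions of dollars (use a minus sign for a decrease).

Currency withdrawal $13 billion: notes leave the central bank → +$13B.
Government account inflow $42 billion: no currency enters or leaves circulation → 0.
Currency deposit $81 billion: notes return to the central bank → −$81B.
OMO purchase (from banks) $52 billion: no currency enters or leaves circulation → 0.
Net: 13 + 0 − 81 + 0 = -$68 billion.

-$68 billion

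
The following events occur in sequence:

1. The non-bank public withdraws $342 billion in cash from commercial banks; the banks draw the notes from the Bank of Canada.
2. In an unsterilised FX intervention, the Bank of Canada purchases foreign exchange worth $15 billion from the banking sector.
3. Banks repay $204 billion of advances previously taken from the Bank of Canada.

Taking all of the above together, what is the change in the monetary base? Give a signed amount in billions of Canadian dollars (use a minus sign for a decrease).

-$189 billion

Bank of Canada balance sheet:
  Assets:      Loans to banks −$204B, Foreign assets +$15B
  Liabilities: Bank reserves −$531B, Currency in circulation +$342B
Monetary base = currency + reserves: +$342B + (−$531B) = -$189 billion.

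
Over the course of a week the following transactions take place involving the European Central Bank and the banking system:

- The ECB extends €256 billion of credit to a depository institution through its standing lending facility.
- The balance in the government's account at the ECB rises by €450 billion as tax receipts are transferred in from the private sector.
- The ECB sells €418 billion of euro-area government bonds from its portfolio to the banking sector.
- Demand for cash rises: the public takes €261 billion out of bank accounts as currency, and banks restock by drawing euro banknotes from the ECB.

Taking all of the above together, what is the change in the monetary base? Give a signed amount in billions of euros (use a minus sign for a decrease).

ECB balance sheet:
  Assets:      Securities −€418B, Loans to banks +€256B
  Liabilities: Bank reserves −€873B, Currency in circulation +€261B, Government deposits +€450B
Commercial banking system:
  Assets:      Reserves at CB −€873B, Securities +€418B
  Liabilities: Checkable deposits −€711B, Borrowings from CB +€256B
Monetary base = currency + reserves: +€261B + (−€873B) = -€612 billion.

-€612 billion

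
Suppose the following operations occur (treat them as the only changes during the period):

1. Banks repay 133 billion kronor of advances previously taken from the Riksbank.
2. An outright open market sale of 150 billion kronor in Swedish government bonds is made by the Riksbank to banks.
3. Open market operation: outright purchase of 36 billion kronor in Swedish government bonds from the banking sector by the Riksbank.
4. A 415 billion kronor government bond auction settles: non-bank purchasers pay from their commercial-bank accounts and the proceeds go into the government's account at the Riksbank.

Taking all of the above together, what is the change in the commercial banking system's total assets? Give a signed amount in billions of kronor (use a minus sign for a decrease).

Discount-window repayment 133 billion kronor: bank balance sheets shrink → −133B.
OMO sale (to banks) 150 billion kronor: just an asset swap on bank balance sheets → 0.
OMO purchase (from banks) 36 billion kronor: just an asset swap on bank balance sheets → 0.
Government account inflow 415 billion kronor: bank balance sheets shrink → −415B.
Net: −133 + 0 + 0 − 415 = -548 billion.

-548 billion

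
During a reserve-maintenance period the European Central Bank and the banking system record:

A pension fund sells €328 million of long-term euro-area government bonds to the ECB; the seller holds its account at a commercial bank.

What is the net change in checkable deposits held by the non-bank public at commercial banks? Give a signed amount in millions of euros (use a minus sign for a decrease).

Asset purchase (from non-banks) €328 million: non-bank counterparties' bank balances rise → +€328M.

+€328 million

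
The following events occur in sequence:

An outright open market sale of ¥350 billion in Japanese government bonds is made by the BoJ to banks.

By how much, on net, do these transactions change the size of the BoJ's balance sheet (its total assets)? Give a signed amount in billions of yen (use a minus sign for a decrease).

BoJ balance sheet:
  Assets:      Securities −¥350B
  Liabilities: Bank reserves −¥350B
Change in total BoJ assets = -¥350 billion.

-¥350 billion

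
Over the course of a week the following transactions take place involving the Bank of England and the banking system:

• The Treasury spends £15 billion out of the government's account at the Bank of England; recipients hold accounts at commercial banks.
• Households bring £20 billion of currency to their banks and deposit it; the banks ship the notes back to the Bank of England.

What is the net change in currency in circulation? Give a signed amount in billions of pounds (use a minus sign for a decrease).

-£20 billion

Bank of England balance sheet:
  Assets:      no change
  Liabilities: Bank reserves +£35B, Currency in circulation −£20B, Government deposits −£15B
So the change in currency in circulation is -£20 billion.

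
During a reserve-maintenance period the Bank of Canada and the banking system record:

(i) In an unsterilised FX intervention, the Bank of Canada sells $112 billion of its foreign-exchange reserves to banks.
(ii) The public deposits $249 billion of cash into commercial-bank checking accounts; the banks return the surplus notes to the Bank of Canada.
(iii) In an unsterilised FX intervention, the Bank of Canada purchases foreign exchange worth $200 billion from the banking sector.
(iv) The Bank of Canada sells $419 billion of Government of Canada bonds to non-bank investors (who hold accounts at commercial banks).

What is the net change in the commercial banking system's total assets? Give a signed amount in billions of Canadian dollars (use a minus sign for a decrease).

FX sale $112 billion: just an asset swap on bank balance sheets → 0.
Currency deposit $249 billion: bank balance sheets expand → +$249B.
FX purchase $200 billion: just an asset swap on bank balance sheets → 0.
Asset sale (to non-banks) $419 billion: bank balance sheets shrink → −$419B.
Net: 0 + 249 + 0 − 419 = -$170 billion.

-$170 billion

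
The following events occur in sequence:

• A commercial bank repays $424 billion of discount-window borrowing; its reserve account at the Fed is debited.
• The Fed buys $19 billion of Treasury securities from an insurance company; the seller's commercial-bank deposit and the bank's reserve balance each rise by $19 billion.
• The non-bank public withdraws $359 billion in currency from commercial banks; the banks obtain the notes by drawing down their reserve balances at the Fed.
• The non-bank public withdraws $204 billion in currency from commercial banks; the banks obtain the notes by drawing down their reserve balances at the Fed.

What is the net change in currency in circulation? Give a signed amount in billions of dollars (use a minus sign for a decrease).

Discount-window repayment $424 billion: no currency enters or leaves circulation → 0.
Asset purchase (from non-banks) $19 billion: no currency enters or leaves circulation → 0.
Currency withdrawal $359 billion: notes leave the central bank → +$359B.
Currency withdrawal $204 billion: notes leave the central bank → +$204B.
Net: 0 + 0 + 359 + 204 = +$563 billion.

+$563 billion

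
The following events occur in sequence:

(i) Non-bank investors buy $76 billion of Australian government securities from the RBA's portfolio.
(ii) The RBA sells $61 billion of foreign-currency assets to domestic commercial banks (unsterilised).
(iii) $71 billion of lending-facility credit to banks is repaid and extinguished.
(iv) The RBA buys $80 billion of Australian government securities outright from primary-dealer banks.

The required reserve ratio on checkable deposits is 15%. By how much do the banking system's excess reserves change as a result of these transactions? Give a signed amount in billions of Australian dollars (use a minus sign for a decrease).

Asset sale (to non-banks) $76 billion: reserves −$76B, deposits −$76B.
FX sale $61 billion: reserves −$61B, deposits 0.
Discount-window repayment $71 billion: reserves −$71B, deposits 0.
OMO purchase (from banks) $80 billion: reserves +$80B, deposits 0.
Totals: Δreserves = −$128B, Δdeposits = −$76B.
Δrequired reserves = 15% × −$76B = −$11.4B.
Δexcess reserves = Δreserves − Δrequired = −$128B − (−$11.4B) = -$116.6 billion.

-$116.6 billion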